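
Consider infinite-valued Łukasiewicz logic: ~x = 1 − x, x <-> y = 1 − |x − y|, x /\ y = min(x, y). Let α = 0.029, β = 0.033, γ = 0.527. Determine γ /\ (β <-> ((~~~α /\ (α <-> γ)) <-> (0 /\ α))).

~α = 1 − 0.029 = 0.971
~~α = 1 − 0.971 = 0.029
~~~α = 1 − 0.029 = 0.971
α <-> γ = 1 − |0.029 − 0.527| = 1 − 0.498 = 0.502
~~~α /\ (α <-> γ) = min(0.971, 0.502) = 0.502
0 /\ α = min(0.000, 0.029) = 0.000
(~~~α /\ (α <-> γ)) <-> (0 /\ α) = 1 − |0.502 − 0.000| = 1 − 0.502 = 0.498
β <-> ((~~~α /\ (α <-> γ)) <-> (0 /\ α)) = 1 − |0.033 − 0.498| = 1 − 0.465 = 0.535
γ /\ (β <-> ((~~~α /\ (α <-> γ)) <-> (0 /\ α))) = min(0.527, 0.535) = 0.527

0.527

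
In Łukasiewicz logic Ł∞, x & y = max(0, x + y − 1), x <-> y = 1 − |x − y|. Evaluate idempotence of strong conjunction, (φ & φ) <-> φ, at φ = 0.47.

0.53

φ & φ = max(0, 0.47 + 0.47 − 1) = max(0, -0.06) = 0.00
(φ & φ) <-> φ = 1 − |0.00 − 0.47| = 1 − 0.47 = 0.53
(The value 0.53 < 1 shows this instance is not satisfied; fails in Ł∞ since a ⊗ a = max(0, 2a−1) ≠ a in general.)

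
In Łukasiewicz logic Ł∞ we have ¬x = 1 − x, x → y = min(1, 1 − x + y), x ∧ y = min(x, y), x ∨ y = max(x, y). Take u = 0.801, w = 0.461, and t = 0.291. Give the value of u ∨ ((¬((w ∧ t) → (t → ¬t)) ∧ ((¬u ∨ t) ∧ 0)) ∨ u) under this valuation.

0.801

w ∧ t = min(0.461, 0.291) = 0.291
¬t = 1 − 0.291 = 0.709
t → ¬t = min(1, 1 − 0.291 + 0.709) = min(1, 1.418) = 1.000
(w ∧ t) → (t → ¬t) = min(1, 1 − 0.291 + 1.000) = min(1, 1.709) = 1.000
¬((w ∧ t) → (t → ¬t)) = 1 − 1.000 = 0.000
¬u = 1 − 0.801 = 0.199
¬u ∨ t = max(0.199, 0.291) = 0.291
(¬u ∨ t) ∧ 0 = min(0.291, 0.000) = 0.000
¬((w ∧ t) → (t → ¬t)) ∧ ((¬u ∨ t) ∧ 0) = min(0.000, 0.000) = 0.000
(¬((w ∧ t) → (t → ¬t)) ∧ ((¬u ∨ t) ∧ 0)) ∨ u = max(0.000, 0.801) = 0.801
u ∨ ((¬((w ∧ t) → (t → ¬t)) ∧ ((¬u ∨ t) ∧ 0)) ∨ u) = max(0.801, 0.801) = 0.801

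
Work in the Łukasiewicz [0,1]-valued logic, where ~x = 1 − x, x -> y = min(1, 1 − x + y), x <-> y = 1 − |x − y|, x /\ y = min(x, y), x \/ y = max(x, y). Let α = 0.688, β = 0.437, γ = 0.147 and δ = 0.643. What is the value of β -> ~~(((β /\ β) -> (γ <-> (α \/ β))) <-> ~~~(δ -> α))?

0.563

β /\ β = min(0.437, 0.437) = 0.437
α \/ β = max(0.688, 0.437) = 0.688
γ <-> (α \/ β) = 1 − |0.147 − 0.688| = 1 − 0.541 = 0.459
(β /\ β) -> (γ <-> (α \/ β)) = min(1, 1 − 0.437 + 0.459) = min(1, 1.022) = 1.000
δ -> α = min(1, 1 − 0.643 + 0.688) = min(1, 1.045) = 1.000
~(δ -> α) = 1 − 1.000 = 0.000
~~(δ -> α) = 1 − 0.000 = 1.000
~~~(δ -> α) = 1 − 1.000 = 0.000
((β /\ β) -> (γ <-> (α \/ β))) <-> ~~~(δ -> α) = 1 − |1.000 − 0.000| = 1 − 1.000 = 0.000
~(((β /\ β) -> (γ <-> (α \/ β))) <-> ~~~(δ -> α)) = 1 − 0.000 = 1.000
~~(((β /\ β) -> (γ <-> (α \/ β))) <-> ~~~(δ -> α)) = 1 − 1.000 = 0.000
β -> ~~(((β /\ β) -> (γ <-> (α \/ β))) <-> ~~~(δ -> α)) = min(1, 1 − 0.437 + 0.000) = min(1, 0.563) = 0.563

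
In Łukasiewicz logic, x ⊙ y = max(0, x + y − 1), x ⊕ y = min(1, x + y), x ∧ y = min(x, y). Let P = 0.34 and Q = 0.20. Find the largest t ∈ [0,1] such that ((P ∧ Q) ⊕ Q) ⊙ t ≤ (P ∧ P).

0.94

P ∧ Q = min(0.34, 0.20) = 0.20
(P ∧ Q) ⊕ Q = min(1, 0.20 + 0.20) = min(1, 0.40) = 0.40
So the left factor is (P ∧ Q) ⊕ Q = 0.40.
P ∧ P = min(0.34, 0.34) = 0.34
So the right-hand bound is P ∧ P = 0.34.
The residuum of the Łukasiewicz t-norm gives the supremum: min(1, 1 − 0.40 + 0.34).
1 − 0.40 + 0.34 = 0.94, so t = min(1, 0.94) = 0.94.
Check: 0.40 ⊙ 0.94 = max(0, 0.34) = 0.34 ≤ 0.34.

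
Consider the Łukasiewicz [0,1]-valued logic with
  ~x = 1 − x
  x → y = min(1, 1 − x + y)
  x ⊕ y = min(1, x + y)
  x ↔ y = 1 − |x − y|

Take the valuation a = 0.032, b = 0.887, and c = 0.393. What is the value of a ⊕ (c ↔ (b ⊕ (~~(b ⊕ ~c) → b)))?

~c = 1 − 0.393 = 0.607
b ⊕ ~c = min(1, 0.887 + 0.607) = min(1, 1.494) = 1.000
~(b ⊕ ~c) = 1 − 1.000 = 0.000
~~(b ⊕ ~c) = 1 − 0.000 = 1.000
~~(b ⊕ ~c) → b = min(1, 1 − 1.000 + 0.887) = min(1, 0.887) = 0.887
b ⊕ (~~(b ⊕ ~c) → b) = min(1, 0.887 + 0.887) = min(1, 1.774) = 1.000
c ↔ (b ⊕ (~~(b ⊕ ~c) → b)) = 1 − |0.393 − 1.000| = 1 − 0.607 = 0.393
a ⊕ (c ↔ (b ⊕ (~~(b ⊕ ~c) → b))) = min(1, 0.032 + 0.393) = min(1, 0.425) = 0.425

0.425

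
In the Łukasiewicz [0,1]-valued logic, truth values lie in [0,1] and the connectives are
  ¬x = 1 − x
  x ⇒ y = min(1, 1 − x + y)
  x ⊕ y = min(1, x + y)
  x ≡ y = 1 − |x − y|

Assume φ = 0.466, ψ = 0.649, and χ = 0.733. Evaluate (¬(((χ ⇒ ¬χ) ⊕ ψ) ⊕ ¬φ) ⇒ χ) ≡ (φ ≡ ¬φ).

0.932

¬χ = 1 − 0.733 = 0.267
χ ⇒ ¬χ = min(1, 1 − 0.733 + 0.267) = min(1, 0.534) = 0.534
(χ ⇒ ¬χ) ⊕ ψ = min(1, 0.534 + 0.649) = min(1, 1.183) = 1.000
¬φ = 1 − 0.466 = 0.534
((χ ⇒ ¬χ) ⊕ ψ) ⊕ ¬φ = min(1, 1.000 + 0.534) = min(1, 1.534) = 1.000
¬(((χ ⇒ ¬χ) ⊕ ψ) ⊕ ¬φ) = 1 − 1.000 = 0.000
¬(((χ ⇒ ¬χ) ⊕ ψ) ⊕ ¬φ) ⇒ χ = min(1, 1 − 0.000 + 0.733) = min(1, 1.733) = 1.000
φ ≡ ¬φ = 1 − |0.466 − 0.534| = 1 − 0.068 = 0.932
(¬(((χ ⇒ ¬χ) ⊕ ψ) ⊕ ¬φ) ⇒ χ) ≡ (φ ≡ ¬φ) = 1 − |1.000 − 0.932| = 1 − 0.068 = 0.932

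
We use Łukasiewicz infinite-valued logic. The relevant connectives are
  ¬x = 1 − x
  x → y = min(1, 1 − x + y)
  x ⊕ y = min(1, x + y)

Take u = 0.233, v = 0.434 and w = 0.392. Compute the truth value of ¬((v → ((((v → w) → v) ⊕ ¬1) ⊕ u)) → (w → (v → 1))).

0.000

v → w = min(1, 1 − 0.434 + 0.392) = min(1, 0.958) = 0.958
(v → w) → v = min(1, 1 − 0.958 + 0.434) = min(1, 0.476) = 0.476
¬1 = 1 − 1.000 = 0.000
((v → w) → v) ⊕ ¬1 = min(1, 0.476 + 0.000) = min(1, 0.476) = 0.476
(((v → w) → v) ⊕ ¬1) ⊕ u = min(1, 0.476 + 0.233) = min(1, 0.709) = 0.709
v → ((((v → w) → v) ⊕ ¬1) ⊕ u) = min(1, 1 − 0.434 + 0.709) = min(1, 1.275) = 1.000
v → 1 = min(1, 1 − 0.434 + 1.000) = min(1, 1.566) = 1.000
w → (v → 1) = min(1, 1 − 0.392 + 1.000) = min(1, 1.608) = 1.000
(v → ((((v → w) → v) ⊕ ¬1) ⊕ u)) → (w → (v → 1)) = min(1, 1 − 1.000 + 1.000) = min(1, 1.000) = 1.000
¬((v → ((((v → w) → v) ⊕ ¬1) ⊕ u)) → (w → (v → 1))) = 1 − 1.000 = 0.000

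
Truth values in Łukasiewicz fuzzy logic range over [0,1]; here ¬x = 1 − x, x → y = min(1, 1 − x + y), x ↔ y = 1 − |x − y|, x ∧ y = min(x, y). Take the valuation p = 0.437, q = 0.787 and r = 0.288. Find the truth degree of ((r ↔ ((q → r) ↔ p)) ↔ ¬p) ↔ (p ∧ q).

0.648

q → r = min(1, 1 − 0.787 + 0.288) = min(1, 0.501) = 0.501
(q → r) ↔ p = 1 − |0.501 − 0.437| = 1 − 0.064 = 0.936
r ↔ ((q → r) ↔ p) = 1 − |0.288 − 0.936| = 1 − 0.648 = 0.352
¬p = 1 − 0.437 = 0.563
(r ↔ ((q → r) ↔ p)) ↔ ¬p = 1 − |0.352 − 0.563| = 1 − 0.211 = 0.789
p ∧ q = min(0.437, 0.787) = 0.437
((r ↔ ((q → r) ↔ p)) ↔ ¬p) ↔ (p ∧ q) = 1 − |0.789 − 0.437| = 1 − 0.352 = 0.648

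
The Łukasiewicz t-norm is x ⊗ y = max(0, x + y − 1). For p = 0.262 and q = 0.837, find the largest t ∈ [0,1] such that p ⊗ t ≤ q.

1.000

The residuum of the Łukasiewicz t-norm gives the supremum: min(1, 1 − 0.262 + 0.837).
1 − 0.262 + 0.837 = 1.575, so t = min(1, 1.575) = 1.000.
Check: 0.262 ⊗ 1.000 = max(0, 0.262) = 0.262 ≤ 0.837.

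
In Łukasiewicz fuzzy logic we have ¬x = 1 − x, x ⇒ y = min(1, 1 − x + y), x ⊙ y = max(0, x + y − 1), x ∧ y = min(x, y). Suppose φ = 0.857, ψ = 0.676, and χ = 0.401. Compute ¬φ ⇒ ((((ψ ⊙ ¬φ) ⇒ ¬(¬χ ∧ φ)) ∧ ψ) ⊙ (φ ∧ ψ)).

¬φ = 1 − 0.857 = 0.143
ψ ⊙ ¬φ = max(0, 0.676 + 0.143 − 1) = max(0, -0.181) = 0.000
¬χ = 1 − 0.401 = 0.599
¬χ ∧ φ = min(0.599, 0.857) = 0.599
¬(¬χ ∧ φ) = 1 − 0.599 = 0.401
(ψ ⊙ ¬φ) ⇒ ¬(¬χ ∧ φ) = min(1, 1 − 0.000 + 0.401) = min(1, 1.401) = 1.000
((ψ ⊙ ¬φ) ⇒ ¬(¬χ ∧ φ)) ∧ ψ = min(1.000, 0.676) = 0.676
φ ∧ ψ = min(0.857, 0.676) = 0.676
(((ψ ⊙ ¬φ) ⇒ ¬(¬χ ∧ φ)) ∧ ψ) ⊙ (φ ∧ ψ) = max(0, 0.676 + 0.676 − 1) = max(0, 0.352) = 0.352
¬φ ⇒ ((((ψ ⊙ ¬φ) ⇒ ¬(¬χ ∧ φ)) ∧ ψ) ⊙ (φ ∧ ψ)) = min(1, 1 − 0.143 + 0.352) = min(1, 1.209) = 1.000

1.000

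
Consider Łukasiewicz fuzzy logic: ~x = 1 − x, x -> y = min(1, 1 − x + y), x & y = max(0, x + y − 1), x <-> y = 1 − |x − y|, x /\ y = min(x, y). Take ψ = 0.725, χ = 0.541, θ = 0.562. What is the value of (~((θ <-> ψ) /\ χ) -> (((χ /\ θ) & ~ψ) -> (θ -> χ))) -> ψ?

θ <-> ψ = 1 − |0.562 − 0.725| = 1 − 0.163 = 0.837
(θ <-> ψ) /\ χ = min(0.837, 0.541) = 0.541
~((θ <-> ψ) /\ χ) = 1 − 0.541 = 0.459
χ /\ θ = min(0.541, 0.562) = 0.541
~ψ = 1 − 0.725 = 0.275
(χ /\ θ) & ~ψ = max(0, 0.541 + 0.275 − 1) = max(0, -0.184) = 0.000
θ -> χ = min(1, 1 − 0.562 + 0.541) = min(1, 0.979) = 0.979
((χ /\ θ) & ~ψ) -> (θ -> χ) = min(1, 1 − 0.000 + 0.979) = min(1, 1.979) = 1.000
~((θ <-> ψ) /\ χ) -> (((χ /\ θ) & ~ψ) -> (θ -> χ)) = min(1, 1 − 0.459 + 1.000) = min(1, 1.541) = 1.000
(~((θ <-> ψ) /\ χ) -> (((χ /\ θ) & ~ψ) -> (θ -> χ))) -> ψ = min(1, 1 − 1.000 + 0.725) = min(1, 0.725) = 0.725

0.725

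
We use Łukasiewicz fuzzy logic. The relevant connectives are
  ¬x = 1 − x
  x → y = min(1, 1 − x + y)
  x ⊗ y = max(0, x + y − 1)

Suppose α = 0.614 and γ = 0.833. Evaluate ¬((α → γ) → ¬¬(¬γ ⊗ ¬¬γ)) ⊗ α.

α → γ = min(1, 1 − 0.614 + 0.833) = min(1, 1.219) = 1.000
¬γ = 1 − 0.833 = 0.167
¬¬γ = 1 − 0.167 = 0.833
¬γ ⊗ ¬¬γ = max(0, 0.167 + 0.833 − 1) = max(0, 0.000) = 0.000
¬(¬γ ⊗ ¬¬γ) = 1 − 0.000 = 1.000
¬¬(¬γ ⊗ ¬¬γ) = 1 − 1.000 = 0.000
(α → γ) → ¬¬(¬γ ⊗ ¬¬γ) = min(1, 1 − 1.000 + 0.000) = min(1, 0.000) = 0.000
¬((α → γ) → ¬¬(¬γ ⊗ ¬¬γ)) = 1 − 0.000 = 1.000
¬((α → γ) → ¬¬(¬γ ⊗ ¬¬γ)) ⊗ α = max(0, 1.000 + 0.614 − 1) = max(0, 0.614) = 0.614

0.614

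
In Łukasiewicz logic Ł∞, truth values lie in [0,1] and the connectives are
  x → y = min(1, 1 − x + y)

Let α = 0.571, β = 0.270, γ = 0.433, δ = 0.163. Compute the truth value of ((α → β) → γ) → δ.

0.429

α → β = min(1, 1 − 0.571 + 0.270) = min(1, 0.699) = 0.699
(α → β) → γ = min(1, 1 − 0.699 + 0.433) = min(1, 0.734) = 0.734
((α → β) → γ) → δ = min(1, 1 − 0.734 + 0.163) = min(1, 0.429) = 0.429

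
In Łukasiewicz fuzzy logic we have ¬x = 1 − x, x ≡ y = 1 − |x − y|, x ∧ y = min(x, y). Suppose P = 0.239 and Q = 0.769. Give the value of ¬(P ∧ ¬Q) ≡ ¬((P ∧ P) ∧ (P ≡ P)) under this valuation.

0.992

¬Q = 1 − 0.769 = 0.231
P ∧ ¬Q = min(0.239, 0.231) = 0.231
¬(P ∧ ¬Q) = 1 − 0.231 = 0.769
P ∧ P = min(0.239, 0.239) = 0.239
P ≡ P = 1 − |0.239 − 0.239| = 1 − 0.000 = 1.000
(P ∧ P) ∧ (P ≡ P) = min(0.239, 1.000) = 0.239
¬((P ∧ P) ∧ (P ≡ P)) = 1 − 0.239 = 0.761
¬(P ∧ ¬Q) ≡ ¬((P ∧ P) ∧ (P ≡ P)) = 1 − |0.769 − 0.761| = 1 − 0.008 = 0.992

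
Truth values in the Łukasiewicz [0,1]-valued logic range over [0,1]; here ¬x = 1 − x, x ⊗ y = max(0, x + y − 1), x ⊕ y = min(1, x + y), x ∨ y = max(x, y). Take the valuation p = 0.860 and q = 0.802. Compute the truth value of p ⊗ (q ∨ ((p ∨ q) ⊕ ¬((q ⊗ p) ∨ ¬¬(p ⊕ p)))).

0.720

p ∨ q = max(0.860, 0.802) = 0.860
q ⊗ p = max(0, 0.802 + 0.860 − 1) = max(0, 0.662) = 0.662
p ⊕ p = min(1, 0.860 + 0.860) = min(1, 1.720) = 1.000
¬(p ⊕ p) = 1 − 1.000 = 0.000
¬¬(p ⊕ p) = 1 − 0.000 = 1.000
(q ⊗ p) ∨ ¬¬(p ⊕ p) = max(0.662, 1.000) = 1.000
¬((q ⊗ p) ∨ ¬¬(p ⊕ p)) = 1 − 1.000 = 0.000
(p ∨ q) ⊕ ¬((q ⊗ p) ∨ ¬¬(p ⊕ p)) = min(1, 0.860 + 0.000) = min(1, 0.860) = 0.860
q ∨ ((p ∨ q) ⊕ ¬((q ⊗ p) ∨ ¬¬(p ⊕ p))) = max(0.802, 0.860) = 0.860
p ⊗ (q ∨ ((p ∨ q) ⊕ ¬((q ⊗ p) ∨ ¬¬(p ⊕ p)))) = max(0, 0.860 + 0.860 − 1) = max(0, 0.720) = 0.720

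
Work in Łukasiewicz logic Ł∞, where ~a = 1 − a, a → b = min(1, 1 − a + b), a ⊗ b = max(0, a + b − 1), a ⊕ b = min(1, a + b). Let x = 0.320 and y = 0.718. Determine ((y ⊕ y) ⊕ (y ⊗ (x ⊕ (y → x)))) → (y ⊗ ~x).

0.398

y ⊕ y = min(1, 0.718 + 0.718) = min(1, 1.436) = 1.000
y → x = min(1, 1 − 0.718 + 0.320) = min(1, 0.602) = 0.602
x ⊕ (y → x) = min(1, 0.320 + 0.602) = min(1, 0.922) = 0.922
y ⊗ (x ⊕ (y → x)) = max(0, 0.718 + 0.922 − 1) = max(0, 0.640) = 0.640
(y ⊕ y) ⊕ (y ⊗ (x ⊕ (y → x))) = min(1, 1.000 + 0.640) = min(1, 1.640) = 1.000
~x = 1 − 0.320 = 0.680
y ⊗ ~x = max(0, 0.718 + 0.680 − 1) = max(0, 0.398) = 0.398
((y ⊕ y) ⊕ (y ⊗ (x ⊕ (y → x)))) → (y ⊗ ~x) = min(1, 1 − 1.000 + 0.398) = min(1, 0.398) = 0.398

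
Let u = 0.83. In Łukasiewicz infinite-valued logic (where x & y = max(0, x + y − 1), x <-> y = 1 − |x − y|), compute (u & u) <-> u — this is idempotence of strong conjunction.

0.83

u & u = max(0, 0.83 + 0.83 − 1) = max(0, 0.66) = 0.66
(u & u) <-> u = 1 − |0.66 − 0.83| = 1 − 0.17 = 0.83
(The value 0.83 < 1 shows this instance is not satisfied; fails in Ł∞ since a ⊗ a = max(0, 2a−1) ≠ a in general.)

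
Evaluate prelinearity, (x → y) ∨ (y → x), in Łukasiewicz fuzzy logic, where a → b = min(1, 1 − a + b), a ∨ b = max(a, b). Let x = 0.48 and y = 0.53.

x → y = min(1, 1 − 0.48 + 0.53) = min(1, 1.05) = 1.00
y → x = min(1, 1 − 0.53 + 0.48) = min(1, 0.95) = 0.95
(x → y) ∨ (y → x) = max(1.00, 0.95) = 1.00
(As expected: a Ł∞-tautology — holds in every MV-chain.)

1.00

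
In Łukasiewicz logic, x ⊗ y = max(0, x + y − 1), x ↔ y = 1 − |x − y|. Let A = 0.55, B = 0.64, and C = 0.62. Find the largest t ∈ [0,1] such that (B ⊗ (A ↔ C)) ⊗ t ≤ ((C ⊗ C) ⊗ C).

0.43

A ↔ C = 1 − |0.55 − 0.62| = 1 − 0.07 = 0.93
B ⊗ (A ↔ C) = max(0, 0.64 + 0.93 − 1) = max(0, 0.57) = 0.57
So the left factor is B ⊗ (A ↔ C) = 0.57.
C ⊗ C = max(0, 0.62 + 0.62 − 1) = max(0, 0.24) = 0.24
(C ⊗ C) ⊗ C = max(0, 0.24 + 0.62 − 1) = max(0, -0.14) = 0.00
So the right-hand bound is (C ⊗ C) ⊗ C = 0.00.
The residuum of the Łukasiewicz t-norm gives the supremum: min(1, 1 − 0.57 + 0.00).
1 − 0.57 + 0.00 = 0.43, so t = min(1, 0.43) = 0.43.
Check: 0.57 ⊗ 0.43 = max(0, 0.00) = 0.00 ≤ 0.00.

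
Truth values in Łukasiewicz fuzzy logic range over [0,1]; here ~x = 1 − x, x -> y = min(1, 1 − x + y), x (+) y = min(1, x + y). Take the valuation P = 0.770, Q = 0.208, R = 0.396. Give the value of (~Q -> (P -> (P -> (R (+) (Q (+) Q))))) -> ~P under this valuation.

0.230

~Q = 1 − 0.208 = 0.792
Q (+) Q = min(1, 0.208 + 0.208) = min(1, 0.416) = 0.416
R (+) (Q (+) Q) = min(1, 0.396 + 0.416) = min(1, 0.812) = 0.812
P -> (R (+) (Q (+) Q)) = min(1, 1 − 0.770 + 0.812) = min(1, 1.042) = 1.000
P -> (P -> (R (+) (Q (+) Q))) = min(1, 1 − 0.770 + 1.000) = min(1, 1.230) = 1.000
~Q -> (P -> (P -> (R (+) (Q (+) Q)))) = min(1, 1 − 0.792 + 1.000) = min(1, 1.208) = 1.000
~P = 1 − 0.770 = 0.230
(~Q -> (P -> (P -> (R (+) (Q (+) Q))))) -> ~P = min(1, 1 − 1.000 + 0.230) = min(1, 0.230) = 0.230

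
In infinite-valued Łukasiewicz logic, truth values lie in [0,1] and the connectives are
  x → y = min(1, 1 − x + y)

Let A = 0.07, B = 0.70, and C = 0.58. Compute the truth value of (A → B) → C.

0.58

A → B = min(1, 1 − 0.07 + 0.70) = min(1, 1.63) = 1.00
(A → B) → C = min(1, 1 − 1.00 + 0.58) = min(1, 0.58) = 0.58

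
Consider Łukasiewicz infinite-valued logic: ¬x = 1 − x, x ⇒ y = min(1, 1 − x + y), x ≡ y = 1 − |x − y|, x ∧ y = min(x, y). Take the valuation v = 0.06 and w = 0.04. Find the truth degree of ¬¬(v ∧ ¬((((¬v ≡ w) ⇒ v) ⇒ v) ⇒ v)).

¬v = 1 − 0.06 = 0.94
¬v ≡ w = 1 − |0.94 − 0.04| = 1 − 0.90 = 0.10
(¬v ≡ w) ⇒ v = min(1, 1 − 0.10 + 0.06) = min(1, 0.96) = 0.96
((¬v ≡ w) ⇒ v) ⇒ v = min(1, 1 − 0.96 + 0.06) = min(1, 0.10) = 0.10
(((¬v ≡ w) ⇒ v) ⇒ v) ⇒ v = min(1, 1 − 0.10 + 0.06) = min(1, 0.96) = 0.96
¬((((¬v ≡ w) ⇒ v) ⇒ v) ⇒ v) = 1 − 0.96 = 0.04
v ∧ ¬((((¬v ≡ w) ⇒ v) ⇒ v) ⇒ v) = min(0.06, 0.04) = 0.04
¬(v ∧ ¬((((¬v ≡ w) ⇒ v) ⇒ v) ⇒ v)) = 1 − 0.04 = 0.96
¬¬(v ∧ ¬((((¬v ≡ w) ⇒ v) ⇒ v) ⇒ v)) = 1 − 0.96 = 0.04

0.04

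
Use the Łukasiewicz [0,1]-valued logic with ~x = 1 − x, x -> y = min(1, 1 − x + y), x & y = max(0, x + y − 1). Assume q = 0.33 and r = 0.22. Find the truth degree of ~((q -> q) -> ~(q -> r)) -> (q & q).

0.11

q -> q = min(1, 1 − 0.33 + 0.33) = min(1, 1.00) = 1.00
q -> r = min(1, 1 − 0.33 + 0.22) = min(1, 0.89) = 0.89
~(q -> r) = 1 − 0.89 = 0.11
(q -> q) -> ~(q -> r) = min(1, 1 − 1.00 + 0.11) = min(1, 0.11) = 0.11
~((q -> q) -> ~(q -> r)) = 1 − 0.11 = 0.89
q & q = max(0, 0.33 + 0.33 − 1) = max(0, -0.34) = 0.00
~((q -> q) -> ~(q -> r)) -> (q & q) = min(1, 1 − 0.89 + 0.00) = min(1, 0.11) = 0.11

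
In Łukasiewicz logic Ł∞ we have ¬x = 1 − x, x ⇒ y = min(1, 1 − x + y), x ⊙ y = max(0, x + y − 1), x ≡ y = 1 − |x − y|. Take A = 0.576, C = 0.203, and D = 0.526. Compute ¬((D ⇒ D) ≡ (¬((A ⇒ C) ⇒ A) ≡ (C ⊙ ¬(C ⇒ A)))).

D ⇒ D = min(1, 1 − 0.526 + 0.526) = min(1, 1.000) = 1.000
A ⇒ C = min(1, 1 − 0.576 + 0.203) = min(1, 0.627) = 0.627
(A ⇒ C) ⇒ A = min(1, 1 − 0.627 + 0.576) = min(1, 0.949) = 0.949
¬((A ⇒ C) ⇒ A) = 1 − 0.949 = 0.051
C ⇒ A = min(1, 1 − 0.203 + 0.576) = min(1, 1.373) = 1.000
¬(C ⇒ A) = 1 − 1.000 = 0.000
C ⊙ ¬(C ⇒ A) = max(0, 0.203 + 0.000 − 1) = max(0, -0.797) = 0.000
¬((A ⇒ C) ⇒ A) ≡ (C ⊙ ¬(C ⇒ A)) = 1 − |0.051 − 0.000| = 1 − 0.051 = 0.949
(D ⇒ D) ≡ (¬((A ⇒ C) ⇒ A) ≡ (C ⊙ ¬(C ⇒ A))) = 1 − |1.000 − 0.949| = 1 − 0.051 = 0.949
¬((D ⇒ D) ≡ (¬((A ⇒ C) ⇒ A) ≡ (C ⊙ ¬(C ⇒ A)))) = 1 − 0.949 = 0.051

0.051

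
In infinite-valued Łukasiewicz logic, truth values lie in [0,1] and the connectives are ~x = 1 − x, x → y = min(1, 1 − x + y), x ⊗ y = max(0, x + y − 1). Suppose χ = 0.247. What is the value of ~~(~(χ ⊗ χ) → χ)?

0.247

χ ⊗ χ = max(0, 0.247 + 0.247 − 1) = max(0, -0.506) = 0.000
~(χ ⊗ χ) = 1 − 0.000 = 1.000
~(χ ⊗ χ) → χ = min(1, 1 − 1.000 + 0.247) = min(1, 0.247) = 0.247
~(~(χ ⊗ χ) → χ) = 1 − 0.247 = 0.753
~~(~(χ ⊗ χ) → χ) = 1 − 0.753 = 0.247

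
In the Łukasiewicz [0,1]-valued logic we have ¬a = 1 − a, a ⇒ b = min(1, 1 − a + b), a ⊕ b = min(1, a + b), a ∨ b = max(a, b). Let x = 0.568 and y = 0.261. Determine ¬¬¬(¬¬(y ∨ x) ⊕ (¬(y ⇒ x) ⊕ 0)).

y ∨ x = max(0.261, 0.568) = 0.568
¬(y ∨ x) = 1 − 0.568 = 0.432
¬¬(y ∨ x) = 1 − 0.432 = 0.568
y ⇒ x = min(1, 1 − 0.261 + 0.568) = min(1, 1.307) = 1.000
¬(y ⇒ x) = 1 − 1.000 = 0.000
¬(y ⇒ x) ⊕ 0 = min(1, 0.000 + 0.000) = min(1, 0.000) = 0.000
¬¬(y ∨ x) ⊕ (¬(y ⇒ x) ⊕ 0) = min(1, 0.568 + 0.000) = min(1, 0.568) = 0.568
¬(¬¬(y ∨ x) ⊕ (¬(y ⇒ x) ⊕ 0)) = 1 − 0.568 = 0.432
¬¬(¬¬(y ∨ x) ⊕ (¬(y ⇒ x) ⊕ 0)) = 1 − 0.432 = 0.568
¬¬¬(¬¬(y ∨ x) ⊕ (¬(y ⇒ x) ⊕ 0)) = 1 − 0.568 = 0.432

0.432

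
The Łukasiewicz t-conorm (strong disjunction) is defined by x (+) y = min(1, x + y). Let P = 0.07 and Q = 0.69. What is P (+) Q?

0.76

P (+) Q = min(1, 0.07 + 0.69) = min(1, 0.76) = 0.76
For comparison, the Gödel t-conorm max(x, y) would give 0.69.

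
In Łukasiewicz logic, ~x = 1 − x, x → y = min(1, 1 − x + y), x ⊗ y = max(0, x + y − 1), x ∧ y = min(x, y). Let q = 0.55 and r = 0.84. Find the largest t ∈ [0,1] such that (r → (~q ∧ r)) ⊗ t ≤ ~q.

0.84

~q = 1 − 0.55 = 0.45
~q ∧ r = min(0.45, 0.84) = 0.45
r → (~q ∧ r) = min(1, 1 − 0.84 + 0.45) = min(1, 0.61) = 0.61
So the left factor is r → (~q ∧ r) = 0.61.
So the right-hand bound is ~q = 0.45.
The residuum of the Łukasiewicz t-norm gives the supremum: min(1, 1 − 0.61 + 0.45).
1 − 0.61 + 0.45 = 0.84, so t = min(1, 0.84) = 0.84.
Check: 0.61 ⊗ 0.84 = max(0, 0.45) = 0.45 ≤ 0.45.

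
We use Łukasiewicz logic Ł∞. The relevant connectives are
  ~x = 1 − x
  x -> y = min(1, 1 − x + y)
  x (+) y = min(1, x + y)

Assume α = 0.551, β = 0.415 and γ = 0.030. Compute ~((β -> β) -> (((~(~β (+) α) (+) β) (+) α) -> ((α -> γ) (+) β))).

β -> β = min(1, 1 − 0.415 + 0.415) = min(1, 1.000) = 1.000
~β = 1 − 0.415 = 0.585
~β (+) α = min(1, 0.585 + 0.551) = min(1, 1.136) = 1.000
~(~β (+) α) = 1 − 1.000 = 0.000
~(~β (+) α) (+) β = min(1, 0.000 + 0.415) = min(1, 0.415) = 0.415
(~(~β (+) α) (+) β) (+) α = min(1, 0.415 + 0.551) = min(1, 0.966) = 0.966
α -> γ = min(1, 1 − 0.551 + 0.030) = min(1, 0.479) = 0.479
(α -> γ) (+) β = min(1, 0.479 + 0.415) = min(1, 0.894) = 0.894
((~(~β (+) α) (+) β) (+) α) -> ((α -> γ) (+) β) = min(1, 1 − 0.966 + 0.894) = min(1, 0.928) = 0.928
(β -> β) -> (((~(~β (+) α) (+) β) (+) α) -> ((α -> γ) (+) β)) = min(1, 1 − 1.000 + 0.928) = min(1, 0.928) = 0.928
~((β -> β) -> (((~(~β (+) α) (+) β) (+) α) -> ((α -> γ) (+) β))) = 1 − 0.928 = 0.072

0.072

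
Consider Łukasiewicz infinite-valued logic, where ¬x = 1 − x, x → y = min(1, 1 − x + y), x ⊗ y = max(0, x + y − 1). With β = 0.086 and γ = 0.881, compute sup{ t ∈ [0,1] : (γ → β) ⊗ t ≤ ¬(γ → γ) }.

0.795

γ → β = min(1, 1 − 0.881 + 0.086) = min(1, 0.205) = 0.205
So the left factor is γ → β = 0.205.
γ → γ = min(1, 1 − 0.881 + 0.881) = min(1, 1.000) = 1.000
¬(γ → γ) = 1 − 1.000 = 0.000
So the right-hand bound is ¬(γ → γ) = 0.000.
The residuum of the Łukasiewicz t-norm gives the supremum: min(1, 1 − 0.205 + 0.000).
1 − 0.205 + 0.000 = 0.795, so t = min(1, 0.795) = 0.795.
Check: 0.205 ⊗ 0.795 = max(0, 0.000) = 0.000 ≤ 0.000.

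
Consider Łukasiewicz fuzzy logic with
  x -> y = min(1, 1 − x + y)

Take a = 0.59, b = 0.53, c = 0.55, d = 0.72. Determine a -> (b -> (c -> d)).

c -> d = min(1, 1 − 0.55 + 0.72) = min(1, 1.17) = 1.00
b -> (c -> d) = min(1, 1 − 0.53 + 1.00) = min(1, 1.47) = 1.00
a -> (b -> (c -> d)) = min(1, 1 − 0.59 + 1.00) = min(1, 1.41) = 1.00

1.00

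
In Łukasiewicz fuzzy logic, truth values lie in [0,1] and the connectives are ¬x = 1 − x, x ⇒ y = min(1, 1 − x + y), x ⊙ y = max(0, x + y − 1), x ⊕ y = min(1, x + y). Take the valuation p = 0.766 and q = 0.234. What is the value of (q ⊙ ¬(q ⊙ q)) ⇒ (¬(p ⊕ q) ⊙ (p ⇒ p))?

q ⊙ q = max(0, 0.234 + 0.234 − 1) = max(0, -0.532) = 0.000
¬(q ⊙ q) = 1 − 0.000 = 1.000
q ⊙ ¬(q ⊙ q) = max(0, 0.234 + 1.000 − 1) = max(0, 0.234) = 0.234
p ⊕ q = min(1, 0.766 + 0.234) = min(1, 1.000) = 1.000
¬(p ⊕ q) = 1 − 1.000 = 0.000
p ⇒ p = min(1, 1 − 0.766 + 0.766) = min(1, 1.000) = 1.000
¬(p ⊕ q) ⊙ (p ⇒ p) = max(0, 0.000 + 1.000 − 1) = max(0, 0.000) = 0.000
(q ⊙ ¬(q ⊙ q)) ⇒ (¬(p ⊕ q) ⊙ (p ⇒ p)) = min(1, 1 − 0.234 + 0.000) = min(1, 0.766) = 0.766

0.766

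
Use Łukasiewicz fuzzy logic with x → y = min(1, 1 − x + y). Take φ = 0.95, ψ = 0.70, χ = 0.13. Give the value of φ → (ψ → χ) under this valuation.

0.48

ψ → χ = min(1, 1 − 0.70 + 0.13) = min(1, 0.43) = 0.43
φ → (ψ → χ) = min(1, 1 − 0.95 + 0.43) = min(1, 0.48) = 0.48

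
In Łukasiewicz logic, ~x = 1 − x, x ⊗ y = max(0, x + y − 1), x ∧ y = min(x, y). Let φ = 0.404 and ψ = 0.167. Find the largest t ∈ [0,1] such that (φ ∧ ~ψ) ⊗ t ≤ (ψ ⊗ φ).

0.596

~ψ = 1 − 0.167 = 0.833
φ ∧ ~ψ = min(0.404, 0.833) = 0.404
So the left factor is φ ∧ ~ψ = 0.404.
ψ ⊗ φ = max(0, 0.167 + 0.404 − 1) = max(0, -0.429) = 0.000
So the right-hand bound is ψ ⊗ φ = 0.000.
The residuum of the Łukasiewicz t-norm gives the supremum: min(1, 1 − 0.404 + 0.000).
1 − 0.404 + 0.000 = 0.596, so t = min(1, 0.596) = 0.596.
Check: 0.404 ⊗ 0.596 = max(0, 0.000) = 0.000 ≤ 0.000.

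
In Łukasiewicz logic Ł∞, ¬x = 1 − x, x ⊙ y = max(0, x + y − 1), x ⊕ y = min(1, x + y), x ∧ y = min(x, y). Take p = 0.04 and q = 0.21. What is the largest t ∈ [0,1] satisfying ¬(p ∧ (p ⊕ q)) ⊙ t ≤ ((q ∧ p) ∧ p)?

p ⊕ q = min(1, 0.04 + 0.21) = min(1, 0.25) = 0.25
p ∧ (p ⊕ q) = min(0.04, 0.25) = 0.04
¬(p ∧ (p ⊕ q)) = 1 − 0.04 = 0.96
So the left factor is ¬(p ∧ (p ⊕ q)) = 0.96.
q ∧ p = min(0.21, 0.04) = 0.04
(q ∧ p) ∧ p = min(0.04, 0.04) = 0.04
So the right-hand bound is (q ∧ p) ∧ p = 0.04.
The residuum of the Łukasiewicz t-norm gives the supremum: min(1, 1 − 0.96 + 0.04).
1 − 0.96 + 0.04 = 0.08, so t = min(1, 0.08) = 0.08.
Check: 0.96 ⊙ 0.08 = max(0, 0.04) = 0.04 ≤ 0.04.

0.08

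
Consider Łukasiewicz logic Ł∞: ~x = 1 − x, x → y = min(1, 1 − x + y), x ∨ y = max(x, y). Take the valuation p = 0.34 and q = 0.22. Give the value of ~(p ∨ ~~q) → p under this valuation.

~q = 1 − 0.22 = 0.78
~~q = 1 − 0.78 = 0.22
p ∨ ~~q = max(0.34, 0.22) = 0.34
~(p ∨ ~~q) = 1 − 0.34 = 0.66
~(p ∨ ~~q) → p = min(1, 1 − 0.66 + 0.34) = min(1, 0.68) = 0.68

0.68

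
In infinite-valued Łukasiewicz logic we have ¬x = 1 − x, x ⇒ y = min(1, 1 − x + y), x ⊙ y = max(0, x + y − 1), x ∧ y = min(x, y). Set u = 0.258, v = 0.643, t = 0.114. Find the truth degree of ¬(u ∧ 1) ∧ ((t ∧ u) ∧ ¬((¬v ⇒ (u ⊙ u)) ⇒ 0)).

u ∧ 1 = min(0.258, 1.000) = 0.258
¬(u ∧ 1) = 1 − 0.258 = 0.742
t ∧ u = min(0.114, 0.258) = 0.114
¬v = 1 − 0.643 = 0.357
u ⊙ u = max(0, 0.258 + 0.258 − 1) = max(0, -0.484) = 0.000
¬v ⇒ (u ⊙ u) = min(1, 1 − 0.357 + 0.000) = min(1, 0.643) = 0.643
(¬v ⇒ (u ⊙ u)) ⇒ 0 = min(1, 1 − 0.643 + 0.000) = min(1, 0.357) = 0.357
¬((¬v ⇒ (u ⊙ u)) ⇒ 0) = 1 − 0.357 = 0.643
(t ∧ u) ∧ ¬((¬v ⇒ (u ⊙ u)) ⇒ 0) = min(0.114, 0.643) = 0.114
¬(u ∧ 1) ∧ ((t ∧ u) ∧ ¬((¬v ⇒ (u ⊙ u)) ⇒ 0)) = min(0.742, 0.114) = 0.114

0.114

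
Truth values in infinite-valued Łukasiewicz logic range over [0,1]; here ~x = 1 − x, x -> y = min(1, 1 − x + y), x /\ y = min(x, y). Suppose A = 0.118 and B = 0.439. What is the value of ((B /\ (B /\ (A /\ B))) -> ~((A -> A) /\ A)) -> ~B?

A /\ B = min(0.118, 0.439) = 0.118
B /\ (A /\ B) = min(0.439, 0.118) = 0.118
B /\ (B /\ (A /\ B)) = min(0.439, 0.118) = 0.118
A -> A = min(1, 1 − 0.118 + 0.118) = min(1, 1.000) = 1.000
(A -> A) /\ A = min(1.000, 0.118) = 0.118
~((A -> A) /\ A) = 1 − 0.118 = 0.882
(B /\ (B /\ (A /\ B))) -> ~((A -> A) /\ A) = min(1, 1 − 0.118 + 0.882) = min(1, 1.764) = 1.000
~B = 1 − 0.439 = 0.561
((B /\ (B /\ (A /\ B))) -> ~((A -> A) /\ A)) -> ~B = min(1, 1 − 1.000 + 0.561) = min(1, 0.561) = 0.561

0.561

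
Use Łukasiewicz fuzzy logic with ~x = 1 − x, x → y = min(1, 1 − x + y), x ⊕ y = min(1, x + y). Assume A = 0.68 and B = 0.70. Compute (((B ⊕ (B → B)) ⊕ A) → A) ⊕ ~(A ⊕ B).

B → B = min(1, 1 − 0.70 + 0.70) = min(1, 1.00) = 1.00
B ⊕ (B → B) = min(1, 0.70 + 1.00) = min(1, 1.70) = 1.00
(B ⊕ (B → B)) ⊕ A = min(1, 1.00 + 0.68) = min(1, 1.68) = 1.00
((B ⊕ (B → B)) ⊕ A) → A = min(1, 1 − 1.00 + 0.68) = min(1, 0.68) = 0.68
A ⊕ B = min(1, 0.68 + 0.70) = min(1, 1.38) = 1.00
~(A ⊕ B) = 1 − 1.00 = 0.00
(((B ⊕ (B → B)) ⊕ A) → A) ⊕ ~(A ⊕ B) = min(1, 0.68 + 0.00) = min(1, 0.68) = 0.68

0.68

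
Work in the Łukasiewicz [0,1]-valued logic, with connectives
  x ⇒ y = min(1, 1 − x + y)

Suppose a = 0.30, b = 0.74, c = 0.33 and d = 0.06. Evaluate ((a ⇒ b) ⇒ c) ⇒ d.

0.73

a ⇒ b = min(1, 1 − 0.30 + 0.74) = min(1, 1.44) = 1.00
(a ⇒ b) ⇒ c = min(1, 1 − 1.00 + 0.33) = min(1, 0.33) = 0.33
((a ⇒ b) ⇒ c) ⇒ d = min(1, 1 − 0.33 + 0.06) = min(1, 0.73) = 0.73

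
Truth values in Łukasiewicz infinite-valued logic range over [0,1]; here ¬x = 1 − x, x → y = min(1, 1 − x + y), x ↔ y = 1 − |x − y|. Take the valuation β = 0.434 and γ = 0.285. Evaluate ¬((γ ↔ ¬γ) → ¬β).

0.004

¬γ = 1 − 0.285 = 0.715
γ ↔ ¬γ = 1 − |0.285 − 0.715| = 1 − 0.430 = 0.570
¬β = 1 − 0.434 = 0.566
(γ ↔ ¬γ) → ¬β = min(1, 1 − 0.570 + 0.566) = min(1, 0.996) = 0.996
¬((γ ↔ ¬γ) → ¬β) = 1 − 0.996 = 0.004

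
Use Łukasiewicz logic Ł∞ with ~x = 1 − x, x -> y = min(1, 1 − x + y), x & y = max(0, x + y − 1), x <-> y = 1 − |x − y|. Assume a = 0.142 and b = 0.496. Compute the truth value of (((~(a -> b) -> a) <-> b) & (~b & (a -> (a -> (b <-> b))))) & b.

a -> b = min(1, 1 − 0.142 + 0.496) = min(1, 1.354) = 1.000
~(a -> b) = 1 − 1.000 = 0.000
~(a -> b) -> a = min(1, 1 − 0.000 + 0.142) = min(1, 1.142) = 1.000
(~(a -> b) -> a) <-> b = 1 − |1.000 − 0.496| = 1 − 0.504 = 0.496
~b = 1 − 0.496 = 0.504
b <-> b = 1 − |0.496 − 0.496| = 1 − 0.000 = 1.000
a -> (b <-> b) = min(1, 1 − 0.142 + 1.000) = min(1, 1.858) = 1.000
a -> (a -> (b <-> b)) = min(1, 1 − 0.142 + 1.000) = min(1, 1.858) = 1.000
~b & (a -> (a -> (b <-> b))) = max(0, 0.504 + 1.000 − 1) = max(0, 0.504) = 0.504
((~(a -> b) -> a) <-> b) & (~b & (a -> (a -> (b <-> b)))) = max(0, 0.496 + 0.504 − 1) = max(0, 0.000) = 0.000
(((~(a -> b) -> a) <-> b) & (~b & (a -> (a -> (b <-> b))))) & b = max(0, 0.000 + 0.496 − 1) = max(0, -0.504) = 0.000

0.000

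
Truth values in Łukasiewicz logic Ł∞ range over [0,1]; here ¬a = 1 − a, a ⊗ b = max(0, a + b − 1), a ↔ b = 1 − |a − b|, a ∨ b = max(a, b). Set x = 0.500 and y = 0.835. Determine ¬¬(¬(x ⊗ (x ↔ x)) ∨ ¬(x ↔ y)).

0.500

x ↔ x = 1 − |0.500 − 0.500| = 1 − 0.000 = 1.000
x ⊗ (x ↔ x) = max(0, 0.500 + 1.000 − 1) = max(0, 0.500) = 0.500
¬(x ⊗ (x ↔ x)) = 1 − 0.500 = 0.500
x ↔ y = 1 − |0.500 − 0.835| = 1 − 0.335 = 0.665
¬(x ↔ y) = 1 − 0.665 = 0.335
¬(x ⊗ (x ↔ x)) ∨ ¬(x ↔ y) = max(0.500, 0.335) = 0.500
¬(¬(x ⊗ (x ↔ x)) ∨ ¬(x ↔ y)) = 1 − 0.500 = 0.500
¬¬(¬(x ⊗ (x ↔ x)) ∨ ¬(x ↔ y)) = 1 − 0.500 = 0.500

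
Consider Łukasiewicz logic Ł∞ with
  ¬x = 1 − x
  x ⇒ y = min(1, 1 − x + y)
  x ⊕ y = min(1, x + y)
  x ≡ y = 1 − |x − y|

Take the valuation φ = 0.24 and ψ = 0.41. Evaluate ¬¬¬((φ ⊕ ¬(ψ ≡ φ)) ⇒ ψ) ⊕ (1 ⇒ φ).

ψ ≡ φ = 1 − |0.41 − 0.24| = 1 − 0.17 = 0.83
¬(ψ ≡ φ) = 1 − 0.83 = 0.17
φ ⊕ ¬(ψ ≡ φ) = min(1, 0.24 + 0.17) = min(1, 0.41) = 0.41
(φ ⊕ ¬(ψ ≡ φ)) ⇒ ψ = min(1, 1 − 0.41 + 0.41) = min(1, 1.00) = 1.00
¬((φ ⊕ ¬(ψ ≡ φ)) ⇒ ψ) = 1 − 1.00 = 0.00
¬¬((φ ⊕ ¬(ψ ≡ φ)) ⇒ ψ) = 1 − 0.00 = 1.00
¬¬¬((φ ⊕ ¬(ψ ≡ φ)) ⇒ ψ) = 1 − 1.00 = 0.00
1 ⇒ φ = min(1, 1 − 1.00 + 0.24) = min(1, 0.24) = 0.24
¬¬¬((φ ⊕ ¬(ψ ≡ φ)) ⇒ ψ) ⊕ (1 ⇒ φ) = min(1, 0.00 + 0.24) = min(1, 0.24) = 0.24

0.24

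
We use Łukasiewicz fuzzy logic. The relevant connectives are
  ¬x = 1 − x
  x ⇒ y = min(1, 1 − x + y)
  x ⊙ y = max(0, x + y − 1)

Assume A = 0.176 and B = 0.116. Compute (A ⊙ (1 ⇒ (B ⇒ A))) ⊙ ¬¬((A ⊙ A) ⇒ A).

0.176

B ⇒ A = min(1, 1 − 0.116 + 0.176) = min(1, 1.060) = 1.000
1 ⇒ (B ⇒ A) = min(1, 1 − 1.000 + 1.000) = min(1, 1.000) = 1.000
A ⊙ (1 ⇒ (B ⇒ A)) = max(0, 0.176 + 1.000 − 1) = max(0, 0.176) = 0.176
A ⊙ A = max(0, 0.176 + 0.176 − 1) = max(0, -0.648) = 0.000
(A ⊙ A) ⇒ A = min(1, 1 − 0.000 + 0.176) = min(1, 1.176) = 1.000
¬((A ⊙ A) ⇒ A) = 1 − 1.000 = 0.000
¬¬((A ⊙ A) ⇒ A) = 1 − 0.000 = 1.000
(A ⊙ (1 ⇒ (B ⇒ A))) ⊙ ¬¬((A ⊙ A) ⇒ A) = max(0, 0.176 + 1.000 − 1) = max(0, 0.176) = 0.176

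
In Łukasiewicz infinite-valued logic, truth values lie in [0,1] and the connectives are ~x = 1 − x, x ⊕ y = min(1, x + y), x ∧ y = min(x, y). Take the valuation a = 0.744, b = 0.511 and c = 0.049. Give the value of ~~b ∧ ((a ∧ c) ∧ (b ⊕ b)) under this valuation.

0.049

~b = 1 − 0.511 = 0.489
~~b = 1 − 0.489 = 0.511
a ∧ c = min(0.744, 0.049) = 0.049
b ⊕ b = min(1, 0.511 + 0.511) = min(1, 1.022) = 1.000
(a ∧ c) ∧ (b ⊕ b) = min(0.049, 1.000) = 0.049
~~b ∧ ((a ∧ c) ∧ (b ⊕ b)) = min(0.511, 0.049) = 0.049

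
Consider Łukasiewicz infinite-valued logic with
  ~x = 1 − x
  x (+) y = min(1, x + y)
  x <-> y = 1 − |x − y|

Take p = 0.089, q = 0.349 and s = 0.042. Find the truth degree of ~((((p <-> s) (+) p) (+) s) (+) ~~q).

p <-> s = 1 − |0.089 − 0.042| = 1 − 0.047 = 0.953
(p <-> s) (+) p = min(1, 0.953 + 0.089) = min(1, 1.042) = 1.000
((p <-> s) (+) p) (+) s = min(1, 1.000 + 0.042) = min(1, 1.042) = 1.000
~q = 1 − 0.349 = 0.651
~~q = 1 − 0.651 = 0.349
(((p <-> s) (+) p) (+) s) (+) ~~q = min(1, 1.000 + 0.349) = min(1, 1.349) = 1.000
~((((p <-> s) (+) p) (+) s) (+) ~~q) = 1 − 1.000 = 0.000

0.000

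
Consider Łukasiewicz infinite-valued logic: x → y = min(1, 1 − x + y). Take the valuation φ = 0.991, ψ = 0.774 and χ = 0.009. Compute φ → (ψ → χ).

ψ → χ = min(1, 1 − 0.774 + 0.009) = min(1, 0.235) = 0.235
φ → (ψ → χ) = min(1, 1 − 0.991 + 0.235) = min(1, 0.244) = 0.244

0.244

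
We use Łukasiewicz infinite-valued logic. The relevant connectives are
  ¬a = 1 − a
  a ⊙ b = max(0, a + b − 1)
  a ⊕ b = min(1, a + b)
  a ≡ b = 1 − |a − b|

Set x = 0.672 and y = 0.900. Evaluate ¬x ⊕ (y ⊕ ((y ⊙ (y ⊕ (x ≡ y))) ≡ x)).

1.000

¬x = 1 − 0.672 = 0.328
x ≡ y = 1 − |0.672 − 0.900| = 1 − 0.228 = 0.772
y ⊕ (x ≡ y) = min(1, 0.900 + 0.772) = min(1, 1.672) = 1.000
y ⊙ (y ⊕ (x ≡ y)) = max(0, 0.900 + 1.000 − 1) = max(0, 0.900) = 0.900
(y ⊙ (y ⊕ (x ≡ y))) ≡ x = 1 − |0.900 − 0.672| = 1 − 0.228 = 0.772
y ⊕ ((y ⊙ (y ⊕ (x ≡ y))) ≡ x) = min(1, 0.900 + 0.772) = min(1, 1.672) = 1.000
¬x ⊕ (y ⊕ ((y ⊙ (y ⊕ (x ≡ y))) ≡ x)) = min(1, 0.328 + 1.000) = min(1, 1.328) = 1.000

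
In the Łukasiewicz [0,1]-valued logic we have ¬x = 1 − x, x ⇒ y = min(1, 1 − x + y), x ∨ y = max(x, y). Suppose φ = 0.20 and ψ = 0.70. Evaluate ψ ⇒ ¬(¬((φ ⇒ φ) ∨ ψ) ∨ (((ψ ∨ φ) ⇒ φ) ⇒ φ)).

0.60

φ ⇒ φ = min(1, 1 − 0.20 + 0.20) = min(1, 1.00) = 1.00
(φ ⇒ φ) ∨ ψ = max(1.00, 0.70) = 1.00
¬((φ ⇒ φ) ∨ ψ) = 1 − 1.00 = 0.00
ψ ∨ φ = max(0.70, 0.20) = 0.70
(ψ ∨ φ) ⇒ φ = min(1, 1 − 0.70 + 0.20) = min(1, 0.50) = 0.50
((ψ ∨ φ) ⇒ φ) ⇒ φ = min(1, 1 − 0.50 + 0.20) = min(1, 0.70) = 0.70
¬((φ ⇒ φ) ∨ ψ) ∨ (((ψ ∨ φ) ⇒ φ) ⇒ φ) = max(0.00, 0.70) = 0.70
¬(¬((φ ⇒ φ) ∨ ψ) ∨ (((ψ ∨ φ) ⇒ φ) ⇒ φ)) = 1 − 0.70 = 0.30
ψ ⇒ ¬(¬((φ ⇒ φ) ∨ ψ) ∨ (((ψ ∨ φ) ⇒ φ) ⇒ φ)) = min(1, 1 − 0.70 + 0.30) = min(1, 0.60) = 0.60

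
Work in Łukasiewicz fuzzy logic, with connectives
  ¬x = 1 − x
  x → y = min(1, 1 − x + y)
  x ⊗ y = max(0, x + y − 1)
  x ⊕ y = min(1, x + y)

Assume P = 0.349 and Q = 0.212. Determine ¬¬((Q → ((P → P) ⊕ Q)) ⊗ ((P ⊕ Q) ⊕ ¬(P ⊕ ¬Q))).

0.561

P → P = min(1, 1 − 0.349 + 0.349) = min(1, 1.000) = 1.000
(P → P) ⊕ Q = min(1, 1.000 + 0.212) = min(1, 1.212) = 1.000
Q → ((P → P) ⊕ Q) = min(1, 1 − 0.212 + 1.000) = min(1, 1.788) = 1.000
P ⊕ Q = min(1, 0.349 + 0.212) = min(1, 0.561) = 0.561
¬Q = 1 − 0.212 = 0.788
P ⊕ ¬Q = min(1, 0.349 + 0.788) = min(1, 1.137) = 1.000
¬(P ⊕ ¬Q) = 1 − 1.000 = 0.000
(P ⊕ Q) ⊕ ¬(P ⊕ ¬Q) = min(1, 0.561 + 0.000) = min(1, 0.561) = 0.561
(Q → ((P → P) ⊕ Q)) ⊗ ((P ⊕ Q) ⊕ ¬(P ⊕ ¬Q)) = max(0, 1.000 + 0.561 − 1) = max(0, 0.561) = 0.561
¬((Q → ((P → P) ⊕ Q)) ⊗ ((P ⊕ Q) ⊕ ¬(P ⊕ ¬Q))) = 1 − 0.561 = 0.439
¬¬((Q → ((P → P) ⊕ Q)) ⊗ ((P ⊕ Q) ⊕ ¬(P ⊕ ¬Q))) = 1 − 0.439 = 0.561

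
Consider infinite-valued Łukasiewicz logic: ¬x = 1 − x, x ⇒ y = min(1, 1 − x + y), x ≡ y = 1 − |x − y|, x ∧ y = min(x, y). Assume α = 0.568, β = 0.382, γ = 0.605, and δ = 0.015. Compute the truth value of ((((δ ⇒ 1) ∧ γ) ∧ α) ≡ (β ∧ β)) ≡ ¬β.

0.804

δ ⇒ 1 = min(1, 1 − 0.015 + 1.000) = min(1, 1.985) = 1.000
(δ ⇒ 1) ∧ γ = min(1.000, 0.605) = 0.605
((δ ⇒ 1) ∧ γ) ∧ α = min(0.605, 0.568) = 0.568
β ∧ β = min(0.382, 0.382) = 0.382
(((δ ⇒ 1) ∧ γ) ∧ α) ≡ (β ∧ β) = 1 − |0.568 − 0.382| = 1 − 0.186 = 0.814
¬β = 1 − 0.382 = 0.618
((((δ ⇒ 1) ∧ γ) ∧ α) ≡ (β ∧ β)) ≡ ¬β = 1 − |0.814 − 0.618| = 1 − 0.196 = 0.804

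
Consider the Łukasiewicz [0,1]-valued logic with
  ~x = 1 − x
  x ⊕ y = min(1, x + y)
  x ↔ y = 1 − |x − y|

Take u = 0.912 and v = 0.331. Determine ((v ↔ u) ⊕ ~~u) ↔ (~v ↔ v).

0.662

v ↔ u = 1 − |0.331 − 0.912| = 1 − 0.581 = 0.419
~u = 1 − 0.912 = 0.088
~~u = 1 − 0.088 = 0.912
(v ↔ u) ⊕ ~~u = min(1, 0.419 + 0.912) = min(1, 1.331) = 1.000
~v = 1 − 0.331 = 0.669
~v ↔ v = 1 − |0.669 − 0.331| = 1 − 0.338 = 0.662
((v ↔ u) ⊕ ~~u) ↔ (~v ↔ v) = 1 − |1.000 − 0.662| = 1 − 0.338 = 0.662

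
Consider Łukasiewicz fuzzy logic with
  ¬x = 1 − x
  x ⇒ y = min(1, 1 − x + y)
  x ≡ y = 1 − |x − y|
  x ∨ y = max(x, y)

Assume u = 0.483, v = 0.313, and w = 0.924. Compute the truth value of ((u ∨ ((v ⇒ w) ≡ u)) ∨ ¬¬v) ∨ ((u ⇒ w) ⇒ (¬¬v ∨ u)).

v ⇒ w = min(1, 1 − 0.313 + 0.924) = min(1, 1.611) = 1.000
(v ⇒ w) ≡ u = 1 − |1.000 − 0.483| = 1 − 0.517 = 0.483
u ∨ ((v ⇒ w) ≡ u) = max(0.483, 0.483) = 0.483
¬v = 1 − 0.313 = 0.687
¬¬v = 1 − 0.687 = 0.313
(u ∨ ((v ⇒ w) ≡ u)) ∨ ¬¬v = max(0.483, 0.313) = 0.483
u ⇒ w = min(1, 1 − 0.483 + 0.924) = min(1, 1.441) = 1.000
¬¬v ∨ u = max(0.313, 0.483) = 0.483
(u ⇒ w) ⇒ (¬¬v ∨ u) = min(1, 1 − 1.000 + 0.483) = min(1, 0.483) = 0.483
((u ∨ ((v ⇒ w) ≡ u)) ∨ ¬¬v) ∨ ((u ⇒ w) ⇒ (¬¬v ∨ u)) = max(0.483, 0.483) = 0.483

0.483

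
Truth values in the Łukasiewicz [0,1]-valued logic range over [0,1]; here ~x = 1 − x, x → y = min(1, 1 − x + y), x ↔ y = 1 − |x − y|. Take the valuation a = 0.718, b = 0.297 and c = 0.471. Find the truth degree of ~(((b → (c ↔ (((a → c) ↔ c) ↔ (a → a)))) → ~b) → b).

a → c = min(1, 1 − 0.718 + 0.471) = min(1, 0.753) = 0.753
(a → c) ↔ c = 1 − |0.753 − 0.471| = 1 − 0.282 = 0.718
a → a = min(1, 1 − 0.718 + 0.718) = min(1, 1.000) = 1.000
((a → c) ↔ c) ↔ (a → a) = 1 − |0.718 − 1.000| = 1 − 0.282 = 0.718
c ↔ (((a → c) ↔ c) ↔ (a → a)) = 1 − |0.471 − 0.718| = 1 − 0.247 = 0.753
b → (c ↔ (((a → c) ↔ c) ↔ (a → a))) = min(1, 1 − 0.297 + 0.753) = min(1, 1.456) = 1.000
~b = 1 − 0.297 = 0.703
(b → (c ↔ (((a → c) ↔ c) ↔ (a → a)))) → ~b = min(1, 1 − 1.000 + 0.703) = min(1, 0.703) = 0.703
((b → (c ↔ (((a → c) ↔ c) ↔ (a → a)))) → ~b) → b = min(1, 1 − 0.703 + 0.297) = min(1, 0.594) = 0.594
~(((b → (c ↔ (((a → c) ↔ c) ↔ (a → a)))) → ~b) → b) = 1 − 0.594 = 0.406

0.406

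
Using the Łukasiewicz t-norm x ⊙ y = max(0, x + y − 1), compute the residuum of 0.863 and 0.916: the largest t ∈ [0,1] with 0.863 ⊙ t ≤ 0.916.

The residuum of the Łukasiewicz t-norm gives the supremum: min(1, 1 − 0.863 + 0.916).
1 − 0.863 + 0.916 = 1.053, so t = min(1, 1.053) = 1.000.
Check: 0.863 ⊙ 1.000 = max(0, 0.863) = 0.863 ≤ 0.916.

1.000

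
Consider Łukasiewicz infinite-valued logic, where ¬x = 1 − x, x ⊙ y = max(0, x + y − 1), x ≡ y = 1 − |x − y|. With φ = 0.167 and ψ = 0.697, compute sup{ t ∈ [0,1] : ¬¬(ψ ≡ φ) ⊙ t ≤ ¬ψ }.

0.833

ψ ≡ φ = 1 − |0.697 − 0.167| = 1 − 0.530 = 0.470
¬(ψ ≡ φ) = 1 − 0.470 = 0.530
¬¬(ψ ≡ φ) = 1 − 0.530 = 0.470
So the left factor is ¬¬(ψ ≡ φ) = 0.470.
¬ψ = 1 − 0.697 = 0.303
So the right-hand bound is ¬ψ = 0.303.
The residuum of the Łukasiewicz t-norm gives the supremum: min(1, 1 − 0.470 + 0.303).
1 − 0.470 + 0.303 = 0.833, so t = min(1, 0.833) = 0.833.
Check: 0.470 ⊙ 0.833 = max(0, 0.303) = 0.303 ≤ 0.303.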